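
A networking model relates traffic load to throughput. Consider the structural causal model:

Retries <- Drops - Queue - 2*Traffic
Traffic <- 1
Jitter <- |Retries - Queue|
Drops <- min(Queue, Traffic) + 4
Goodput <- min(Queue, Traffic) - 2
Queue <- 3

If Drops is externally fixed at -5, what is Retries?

-10

The intervention breaks the incoming arrows to Drops: Drops <- min(Queue, Traffic) + 4 no longer applies, and Drops = -5.
Retries = Drops - Queue - 2*Traffic  [with Drops=-5, Queue=3, Traffic=1]  = -10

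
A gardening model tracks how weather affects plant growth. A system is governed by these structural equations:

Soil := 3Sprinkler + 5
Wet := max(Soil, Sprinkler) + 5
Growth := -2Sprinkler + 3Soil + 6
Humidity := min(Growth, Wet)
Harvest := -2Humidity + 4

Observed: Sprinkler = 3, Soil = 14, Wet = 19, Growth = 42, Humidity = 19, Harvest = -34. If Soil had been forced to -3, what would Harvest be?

22

Under do(Soil=-3), the mechanism Soil := 3Sprinkler + 5 is discarded; Soil is fixed at -3.
Wet = max(Soil, Sprinkler) + 5  [with Soil=-3, Sprinkler=3]  = 8
Growth = -2Sprinkler + 3Soil + 6  [with Sprinkler=3, Soil=-3]  = -9
Humidity = min(Growth, Wet)  [with Growth=-9, Wet=8]  = -9
Harvest = -2Humidity + 4  [with Humidity=-9]  = 22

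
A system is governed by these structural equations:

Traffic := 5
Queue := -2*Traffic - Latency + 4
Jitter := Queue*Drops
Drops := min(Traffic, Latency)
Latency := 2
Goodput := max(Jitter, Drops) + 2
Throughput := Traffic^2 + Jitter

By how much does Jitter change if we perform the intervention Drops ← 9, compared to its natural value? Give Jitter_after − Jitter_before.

Intervening sets Drops = 9 and removes its equation (Drops := min(Traffic, Latency)).
Queue = -2*Traffic - Latency + 4  [with Traffic=5, Latency=2]  = -8
Jitter = Queue*Drops  [with Queue=-8, Drops=9]  = -72
Without intervention: Queue = -2*Traffic - Latency + 4  [with Traffic=5, Latency=2]  = -8; Drops = min(Traffic, Latency)  [with Traffic=5, Latency=2]  = 2; Jitter = Queue*Drops  [with Queue=-8, Drops=2]  = -16.
Change = -72 − (-16) = -56.

-56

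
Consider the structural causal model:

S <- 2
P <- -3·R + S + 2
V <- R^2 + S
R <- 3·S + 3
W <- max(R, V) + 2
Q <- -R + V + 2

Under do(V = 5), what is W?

11

Intervening sets V = 5 and removes its equation (V <- R^2 + S).
R = 3·S + 3  [with S=2]  = 9
W = max(R, V) + 2  [with R=9, V=5]  = 11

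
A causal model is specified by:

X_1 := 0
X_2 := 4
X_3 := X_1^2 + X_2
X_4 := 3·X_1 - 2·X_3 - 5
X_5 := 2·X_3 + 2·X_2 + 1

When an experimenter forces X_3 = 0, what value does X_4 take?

-5

The intervention breaks the incoming arrows to X_3: X_3 := X_1^2 + X_2 no longer applies, and X_3 = 0.
X_4 = 3·X_1 - 2·X_3 - 5  [with X_1=0, X_3=0]  = -5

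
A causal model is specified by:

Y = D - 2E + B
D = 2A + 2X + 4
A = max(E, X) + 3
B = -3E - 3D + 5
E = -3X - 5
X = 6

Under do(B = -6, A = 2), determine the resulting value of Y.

60

The joint intervention fixes B = -6, A = 2, removing each variable's own equation.
E = -3X - 5  [with X=6]  = -23
D = 2A + 2X + 4  [with A=2, X=6]  = 20
Y = D - 2E + B  [with D=20, E=-23, B=-6]  = 60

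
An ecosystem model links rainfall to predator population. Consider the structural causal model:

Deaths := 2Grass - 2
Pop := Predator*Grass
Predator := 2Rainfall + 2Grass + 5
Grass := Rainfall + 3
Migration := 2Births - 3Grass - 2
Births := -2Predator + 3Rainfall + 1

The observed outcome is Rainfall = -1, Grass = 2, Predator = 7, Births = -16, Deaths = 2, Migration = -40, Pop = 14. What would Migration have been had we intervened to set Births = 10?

Under do(Births=10), the mechanism Births := -2Predator + 3Rainfall + 1 is discarded; Births is fixed at 10.
Grass = Rainfall + 3  [with Rainfall=-1]  = 2
Migration = 2Births - 3Grass - 2  [with Births=10, Grass=2]  = 12

12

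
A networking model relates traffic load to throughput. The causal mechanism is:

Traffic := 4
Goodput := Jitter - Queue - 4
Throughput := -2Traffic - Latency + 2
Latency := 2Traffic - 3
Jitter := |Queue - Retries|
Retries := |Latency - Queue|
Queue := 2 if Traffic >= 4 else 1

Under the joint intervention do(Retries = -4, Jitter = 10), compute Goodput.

Under do(Retries = -4, Jitter = 10), each intervened variable's structural equation is replaced by its fixed value.
Queue = 2 if Traffic >= 4 else 1  [with Traffic=4]  = 2
Goodput = Jitter - Queue - 4  [with Jitter=10, Queue=2]  = 4

4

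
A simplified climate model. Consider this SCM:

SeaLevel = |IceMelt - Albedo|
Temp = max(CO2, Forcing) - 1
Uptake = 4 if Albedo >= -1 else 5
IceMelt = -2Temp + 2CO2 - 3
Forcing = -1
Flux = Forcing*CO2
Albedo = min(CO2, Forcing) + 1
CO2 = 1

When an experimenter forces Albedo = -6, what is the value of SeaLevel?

The intervention breaks the incoming arrows to Albedo: Albedo = min(CO2, Forcing) + 1 no longer applies, and Albedo = -6.
Temp = max(CO2, Forcing) - 1  [with CO2=1, Forcing=-1]  = 0
IceMelt = -2Temp + 2CO2 - 3  [with Temp=0, CO2=1]  = -1
SeaLevel = |IceMelt - Albedo|  [with IceMelt=-1, Albedo=-6]  = 5

5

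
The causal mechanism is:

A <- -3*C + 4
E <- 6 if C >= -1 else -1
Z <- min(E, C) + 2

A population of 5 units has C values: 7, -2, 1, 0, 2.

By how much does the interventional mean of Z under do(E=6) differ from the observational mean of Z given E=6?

The intervention sets E=6 in all 5 units regardless of C. Recomputing Z per unit gives 8, 0, 3, 2, 4; average 3.4.
E[Z|E=6] averages over only the 4 units with E=6 (C = 7, 1, 0, 2): Z = 8, 3, 2, 4, mean 4.25.
Difference = 3.4 − 4.25 = -0.85.

-0.85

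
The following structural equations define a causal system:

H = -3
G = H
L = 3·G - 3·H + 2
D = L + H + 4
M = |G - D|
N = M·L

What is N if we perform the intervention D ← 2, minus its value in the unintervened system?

Under do(D=2), the mechanism D = L + H + 4 is discarded; D is fixed at 2.
G = H  [with H=-3]  = -3
L = 3·G - 3·H + 2  [with G=-3, H=-3]  = 2
M = |G - D|  [with G=-3, D=2]  = 5
N = M·L  [with M=5, L=2]  = 10
Without intervention: G = H  [with H=-3]  = -3; L = 3·G - 3·H + 2  [with G=-3, H=-3]  = 2; D = L + H + 4  [with L=2, H=-3]  = 3; M = |G - D|  [with G=-3, D=3]  = 6; N = M·L  [with M=6, L=2]  = 12.
Change = 10 − 12 = -2.

-2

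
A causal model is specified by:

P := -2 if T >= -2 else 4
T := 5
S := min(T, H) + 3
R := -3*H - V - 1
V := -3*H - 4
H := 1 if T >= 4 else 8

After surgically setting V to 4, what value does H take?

Under do(V=4), the mechanism V := -3*H - 4 is discarded; V is fixed at 4.
No directed path runs from V to H, so H keeps its natural value.
H = 1 if T >= 4 else 8  [with T=5]  = 1

1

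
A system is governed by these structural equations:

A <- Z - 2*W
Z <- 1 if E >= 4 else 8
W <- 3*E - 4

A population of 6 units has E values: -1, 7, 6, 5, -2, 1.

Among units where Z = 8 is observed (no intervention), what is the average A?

20

E[A|Z=8] averages over only the 3 units with Z=8 (E = -1, -2, 1): A = 22, 28, 10, mean 20.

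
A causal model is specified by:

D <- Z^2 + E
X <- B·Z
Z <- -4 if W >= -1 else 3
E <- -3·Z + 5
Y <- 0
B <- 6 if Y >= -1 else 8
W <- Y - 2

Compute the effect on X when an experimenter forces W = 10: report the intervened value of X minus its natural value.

-42

do(W=10) replaces the equation W <- Y - 2 with the constant W = 10.
B = 6 if Y >= -1 else 8  [with Y=0]  = 6
Z = -4 if W >= -1 else 3  [with W=10]  = -4
X = B·Z  [with B=6, Z=-4]  = -24
Without intervention: W = Y - 2  [with Y=0]  = -2; B = 6 if Y >= -1 else 8  [with Y=0]  = 6; Z = -4 if W >= -1 else 3  [with W=-2]  = 3; X = B·Z  [with B=6, Z=3]  = 18.
Change = -24 − 18 = -42.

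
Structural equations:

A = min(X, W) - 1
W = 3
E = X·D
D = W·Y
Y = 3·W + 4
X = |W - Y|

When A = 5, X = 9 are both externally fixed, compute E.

Under do(A = 5, X = 9), each intervened variable's structural equation is replaced by its fixed value.
Y = 3·W + 4  [with W=3]  = 13
D = W·Y  [with W=3, Y=13]  = 39
E = X·D  [with X=9, D=39]  = 351

351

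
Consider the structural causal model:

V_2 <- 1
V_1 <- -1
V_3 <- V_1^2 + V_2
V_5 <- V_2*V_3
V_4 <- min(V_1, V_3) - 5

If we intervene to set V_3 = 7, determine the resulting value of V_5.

7

do(V_3=7) replaces the equation V_3 <- V_1^2 + V_2 with the constant V_3 = 7.
V_5 = V_2*V_3  [with V_2=1, V_3=7]  = 7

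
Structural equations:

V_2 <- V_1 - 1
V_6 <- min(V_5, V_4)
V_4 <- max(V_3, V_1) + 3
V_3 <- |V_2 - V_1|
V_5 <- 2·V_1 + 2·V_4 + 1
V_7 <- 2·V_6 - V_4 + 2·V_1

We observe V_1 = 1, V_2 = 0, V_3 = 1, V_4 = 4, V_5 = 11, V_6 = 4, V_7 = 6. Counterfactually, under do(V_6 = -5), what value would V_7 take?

Intervening sets V_6 = -5 and removes its equation (V_6 <- min(V_5, V_4)).
V_2 = V_1 - 1  [with V_1=1]  = 0
V_3 = |V_2 - V_1|  [with V_2=0, V_1=1]  = 1
V_4 = max(V_3, V_1) + 3  [with V_3=1, V_1=1]  = 4
V_7 = 2·V_6 - V_4 + 2·V_1  [with V_6=-5, V_4=4, V_1=1]  = -12

-12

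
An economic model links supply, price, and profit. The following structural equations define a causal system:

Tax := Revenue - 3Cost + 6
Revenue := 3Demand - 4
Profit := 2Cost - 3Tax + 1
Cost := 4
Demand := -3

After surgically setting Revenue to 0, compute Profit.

27

do(Revenue=0) replaces the equation Revenue := 3Demand - 4 with the constant Revenue = 0.
Tax = Revenue - 3Cost + 6  [with Revenue=0, Cost=4]  = -6
Profit = 2Cost - 3Tax + 1  [with Cost=4, Tax=-6]  = 27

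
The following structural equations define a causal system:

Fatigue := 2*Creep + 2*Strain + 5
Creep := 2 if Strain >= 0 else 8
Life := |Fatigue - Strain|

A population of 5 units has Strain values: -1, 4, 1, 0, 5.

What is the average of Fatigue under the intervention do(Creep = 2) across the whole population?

Under do(Creep=2), Creep's equation is replaced by Creep=2 for every unit. Per-unit Fatigue: 7, 17, 11, 9, 19. Mean = 12.6.

12.6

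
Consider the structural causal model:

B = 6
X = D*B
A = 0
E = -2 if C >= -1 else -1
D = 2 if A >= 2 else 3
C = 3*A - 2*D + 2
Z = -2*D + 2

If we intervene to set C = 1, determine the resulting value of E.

The intervention breaks the incoming arrows to C: C = 3*A - 2*D + 2 no longer applies, and C = 1.
E = -2 if C >= -1 else -1  [with C=1]  = -2

-2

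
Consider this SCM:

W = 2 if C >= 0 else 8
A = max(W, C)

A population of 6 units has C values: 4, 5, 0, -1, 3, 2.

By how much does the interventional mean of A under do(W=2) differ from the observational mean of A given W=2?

The intervention sets W=2 in all 6 units regardless of C. Recomputing A per unit gives 4, 5, 2, 2, 3, 2; average 3.
Conditioning on W=2 selects the 5 unit(s) with C ∈ {4, 5, 0, 3, 2}. Their A values: 4, 5, 2, 3, 2. Mean = 3.2.
Difference = 3 − 3.2 = -0.2.

-0.2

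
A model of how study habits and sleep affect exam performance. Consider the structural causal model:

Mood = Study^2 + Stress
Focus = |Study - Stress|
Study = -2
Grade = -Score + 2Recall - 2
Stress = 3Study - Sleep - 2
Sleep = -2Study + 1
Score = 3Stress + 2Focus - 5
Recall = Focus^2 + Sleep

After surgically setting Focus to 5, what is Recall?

30

The intervention breaks the incoming arrows to Focus: Focus = |Study - Stress| no longer applies, and Focus = 5.
Sleep = -2Study + 1  [with Study=-2]  = 5
Recall = Focus^2 + Sleep  [with Focus=5, Sleep=5]  = 30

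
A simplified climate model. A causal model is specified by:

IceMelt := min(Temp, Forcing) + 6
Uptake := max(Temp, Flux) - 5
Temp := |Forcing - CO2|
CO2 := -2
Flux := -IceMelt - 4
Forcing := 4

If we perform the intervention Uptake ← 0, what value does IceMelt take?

do(Uptake=0) replaces the equation Uptake := max(Temp, Flux) - 5 with the constant Uptake = 0.
No directed path runs from Uptake to IceMelt, so IceMelt keeps its natural value.
Temp = |Forcing - CO2|  [with Forcing=4, CO2=-2]  = 6
IceMelt = min(Temp, Forcing) + 6  [with Temp=6, Forcing=4]  = 10

10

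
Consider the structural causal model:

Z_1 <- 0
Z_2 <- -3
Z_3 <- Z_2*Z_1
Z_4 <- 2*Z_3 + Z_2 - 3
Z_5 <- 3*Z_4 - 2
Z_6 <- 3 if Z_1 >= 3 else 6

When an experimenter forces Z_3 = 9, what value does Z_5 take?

do(Z_3=9) replaces the equation Z_3 <- Z_2*Z_1 with the constant Z_3 = 9.
Z_4 = 2*Z_3 + Z_2 - 3  [with Z_3=9, Z_2=-3]  = 12
Z_5 = 3*Z_4 - 2  [with Z_4=12]  = 34

34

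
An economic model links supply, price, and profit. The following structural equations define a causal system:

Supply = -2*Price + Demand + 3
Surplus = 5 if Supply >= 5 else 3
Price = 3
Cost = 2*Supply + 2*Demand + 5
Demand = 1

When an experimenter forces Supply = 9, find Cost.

25

The intervention breaks the incoming arrows to Supply: Supply = -2*Price + Demand + 3 no longer applies, and Supply = 9.
Cost = 2*Supply + 2*Demand + 5  [with Supply=9, Demand=1]  = 25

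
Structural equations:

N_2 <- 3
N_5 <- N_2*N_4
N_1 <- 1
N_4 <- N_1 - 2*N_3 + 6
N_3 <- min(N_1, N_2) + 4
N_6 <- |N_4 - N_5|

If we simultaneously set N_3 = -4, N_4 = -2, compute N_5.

-6

Setting N_3 = -4, N_4 = -2 by intervention discards those variables' equations.
N_5 = N_2*N_4  [with N_2=3, N_4=-2]  = -6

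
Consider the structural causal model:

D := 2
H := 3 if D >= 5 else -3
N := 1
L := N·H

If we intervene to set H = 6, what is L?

The intervention breaks the incoming arrows to H: H := 3 if D >= 5 else -3 no longer applies, and H = 6.
L = N·H  [with N=1, H=6]  = 6

6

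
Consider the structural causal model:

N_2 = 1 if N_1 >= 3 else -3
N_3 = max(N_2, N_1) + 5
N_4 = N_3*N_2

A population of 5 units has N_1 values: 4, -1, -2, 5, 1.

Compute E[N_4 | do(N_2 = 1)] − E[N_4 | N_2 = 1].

-2.1

Every unit gets N_2=1 under the intervention. N_4 values become 9, 6, 6, 10, 6; E[N_4|do(N_2=1)] = 7.4.
E[N_4|N_2=1] averages over only the 2 units with N_2=1 (N_1 = 4, 5): N_4 = 9, 10, mean 9.5.
Difference = 7.4 − 9.5 = -2.1.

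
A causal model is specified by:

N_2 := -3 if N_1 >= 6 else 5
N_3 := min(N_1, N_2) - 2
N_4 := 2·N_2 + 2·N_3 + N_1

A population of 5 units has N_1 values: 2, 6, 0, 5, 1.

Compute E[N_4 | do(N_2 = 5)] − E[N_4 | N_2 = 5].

2

do(N_2=5) breaks N_2's dependence on N_1. With N_2=5 fixed, N_4 across the units is 12, 22, 6, 21, 9, mean 14.
E[N_4|N_2=5] averages over only the 4 units with N_2=5 (N_1 = 2, 0, 5, 1): N_4 = 12, 6, 21, 9, mean 12.
Difference = 14 − 12 = 2.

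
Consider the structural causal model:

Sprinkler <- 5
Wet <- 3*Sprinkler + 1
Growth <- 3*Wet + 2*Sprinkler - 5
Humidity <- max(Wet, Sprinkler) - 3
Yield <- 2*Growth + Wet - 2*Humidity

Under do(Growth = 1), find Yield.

do(Growth=1) replaces the equation Growth <- 3*Wet + 2*Sprinkler - 5 with the constant Growth = 1.
Wet = 3*Sprinkler + 1  [with Sprinkler=5]  = 16
Humidity = max(Wet, Sprinkler) - 3  [with Wet=16, Sprinkler=5]  = 13
Yield = 2*Growth + Wet - 2*Humidity  [with Growth=1, Wet=16, Humidity=13]  = -8

-8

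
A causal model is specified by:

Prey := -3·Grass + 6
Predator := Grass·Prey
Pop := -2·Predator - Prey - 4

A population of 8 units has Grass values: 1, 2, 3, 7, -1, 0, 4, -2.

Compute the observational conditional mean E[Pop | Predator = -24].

41

E[Pop|Predator=-24] averages over only the 2 units with Predator=-24 (Grass = 4, -2): Pop = 50, 32, mean 41.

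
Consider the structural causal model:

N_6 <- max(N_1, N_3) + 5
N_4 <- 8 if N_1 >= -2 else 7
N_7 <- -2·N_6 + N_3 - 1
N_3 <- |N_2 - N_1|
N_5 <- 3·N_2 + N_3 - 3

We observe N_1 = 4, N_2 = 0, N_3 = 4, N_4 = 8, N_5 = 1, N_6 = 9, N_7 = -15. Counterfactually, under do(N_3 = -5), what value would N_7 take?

-24

The intervention breaks the incoming arrows to N_3: N_3 <- |N_2 - N_1| no longer applies, and N_3 = -5.
N_6 = max(N_1, N_3) + 5  [with N_1=4, N_3=-5]  = 9
N_7 = -2·N_6 + N_3 - 1  [with N_6=9, N_3=-5]  = -24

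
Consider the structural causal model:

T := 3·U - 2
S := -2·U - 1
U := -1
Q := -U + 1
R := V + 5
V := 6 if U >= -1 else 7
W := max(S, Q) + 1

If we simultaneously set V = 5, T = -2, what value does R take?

Setting V = 5, T = -2 by intervention discards those variables' equations.
R = V + 5  [with V=5]  = 10

10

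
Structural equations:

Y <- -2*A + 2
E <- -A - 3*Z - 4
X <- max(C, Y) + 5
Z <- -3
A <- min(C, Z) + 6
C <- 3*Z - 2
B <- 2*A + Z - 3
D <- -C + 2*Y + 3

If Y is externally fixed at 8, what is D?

Intervening sets Y = 8 and removes its equation (Y <- -2*A + 2).
C = 3*Z - 2  [with Z=-3]  = -11
D = -C + 2*Y + 3  [with C=-11, Y=8]  = 30

30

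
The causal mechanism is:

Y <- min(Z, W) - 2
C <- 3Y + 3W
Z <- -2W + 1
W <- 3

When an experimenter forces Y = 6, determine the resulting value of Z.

-5

Under do(Y=6), the mechanism Y <- min(Z, W) - 2 is discarded; Y is fixed at 6.
Since Z is not a descendant of the intervened variable, it is unaffected.
Z = -2W + 1  [with W=3]  = -5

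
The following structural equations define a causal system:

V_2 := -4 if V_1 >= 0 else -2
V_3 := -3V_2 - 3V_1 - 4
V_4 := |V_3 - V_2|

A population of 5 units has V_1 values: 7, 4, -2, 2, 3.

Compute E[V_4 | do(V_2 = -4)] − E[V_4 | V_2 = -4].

Every unit gets V_2=-4 under the intervention. V_4 values become 9, 0, 18, 6, 3; E[V_4|do(V_2=-4)] = 7.2.
E[V_4|V_2=-4] averages over only the 4 units with V_2=-4 (V_1 = 7, 4, 2, 3): V_4 = 9, 0, 6, 3, mean 4.5.
Difference = 7.2 − 4.5 = 2.7.

2.7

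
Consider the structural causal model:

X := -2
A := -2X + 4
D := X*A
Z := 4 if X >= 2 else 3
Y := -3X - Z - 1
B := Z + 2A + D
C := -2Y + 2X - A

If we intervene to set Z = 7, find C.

-8

The intervention breaks the incoming arrows to Z: Z := 4 if X >= 2 else 3 no longer applies, and Z = 7.
A = -2X + 4  [with X=-2]  = 8
Y = -3X - Z - 1  [with X=-2, Z=7]  = -2
C = -2Y + 2X - A  [with Y=-2, X=-2, A=8]  = -8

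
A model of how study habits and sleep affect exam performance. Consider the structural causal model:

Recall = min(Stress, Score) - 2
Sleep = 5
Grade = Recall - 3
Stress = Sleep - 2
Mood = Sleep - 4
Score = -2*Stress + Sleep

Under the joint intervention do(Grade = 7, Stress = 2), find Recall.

The joint intervention fixes Grade = 7, Stress = 2, removing each variable's own equation.
Score = -2*Stress + Sleep  [with Stress=2, Sleep=5]  = 1
Recall = min(Stress, Score) - 2  [with Stress=2, Score=1]  = -1

-1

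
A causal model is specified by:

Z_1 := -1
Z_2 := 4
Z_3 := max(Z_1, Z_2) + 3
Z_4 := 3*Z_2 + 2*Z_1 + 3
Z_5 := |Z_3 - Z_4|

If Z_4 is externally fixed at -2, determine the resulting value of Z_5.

Intervening sets Z_4 = -2 and removes its equation (Z_4 := 3*Z_2 + 2*Z_1 + 3).
Z_3 = max(Z_1, Z_2) + 3  [with Z_1=-1, Z_2=4]  = 7
Z_5 = |Z_3 - Z_4|  [with Z_3=7, Z_4=-2]  = 9

9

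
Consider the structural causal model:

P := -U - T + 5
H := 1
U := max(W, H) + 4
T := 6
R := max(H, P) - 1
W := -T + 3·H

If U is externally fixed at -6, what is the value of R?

Under do(U=-6), the mechanism U := max(W, H) + 4 is discarded; U is fixed at -6.
P = -U - T + 5  [with U=-6, T=6]  = 5
R = max(H, P) - 1  [with H=1, P=5]  = 4

4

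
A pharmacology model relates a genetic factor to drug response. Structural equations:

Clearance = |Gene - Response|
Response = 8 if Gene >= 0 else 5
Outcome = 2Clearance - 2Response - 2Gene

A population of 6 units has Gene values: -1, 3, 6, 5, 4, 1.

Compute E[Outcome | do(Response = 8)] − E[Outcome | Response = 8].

The intervention sets Response=8 in all 6 units regardless of Gene. Recomputing Outcome per unit gives 4, -12, -24, -20, -16, -4; average -12.
Conditioning on Response=8 selects the 5 unit(s) with Gene ∈ {3, 6, 5, 4, 1}. Their Outcome values: -12, -24, -20, -16, -4. Mean = -15.2.
Difference = -12 − (-15.2) = 3.2.

3.2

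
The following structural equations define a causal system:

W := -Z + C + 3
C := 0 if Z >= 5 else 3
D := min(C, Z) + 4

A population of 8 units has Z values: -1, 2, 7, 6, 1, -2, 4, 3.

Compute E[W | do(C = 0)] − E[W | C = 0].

4

The intervention sets C=0 in all 8 units regardless of Z. Recomputing W per unit gives 4, 1, -4, -3, 2, 5, -1, 0; average 0.5.
Conditioning on C=0 selects the 2 unit(s) with Z ∈ {7, 6}. Their W values: -4, -3. Mean = -3.5.
Difference = 0.5 − (-3.5) = 4.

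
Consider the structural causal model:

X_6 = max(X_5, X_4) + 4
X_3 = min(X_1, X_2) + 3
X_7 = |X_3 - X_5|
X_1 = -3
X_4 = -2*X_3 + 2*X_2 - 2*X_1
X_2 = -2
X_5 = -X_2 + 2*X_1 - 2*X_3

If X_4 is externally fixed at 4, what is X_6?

8

Under do(X_4=4), the mechanism X_4 = -2*X_3 + 2*X_2 - 2*X_1 is discarded; X_4 is fixed at 4.
X_3 = min(X_1, X_2) + 3  [with X_1=-3, X_2=-2]  = 0
X_5 = -X_2 + 2*X_1 - 2*X_3  [with X_2=-2, X_1=-3, X_3=0]  = -4
X_6 = max(X_5, X_4) + 4  [with X_5=-4, X_4=4]  = 8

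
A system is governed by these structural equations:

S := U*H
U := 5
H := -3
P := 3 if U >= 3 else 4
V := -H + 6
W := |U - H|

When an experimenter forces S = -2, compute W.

8

do(S=-2) replaces the equation S := U*H with the constant S = -2.
W is not downstream of the intervention, so its value is determined by the original equations.
W = |U - H|  [with U=5, H=-3]  = 8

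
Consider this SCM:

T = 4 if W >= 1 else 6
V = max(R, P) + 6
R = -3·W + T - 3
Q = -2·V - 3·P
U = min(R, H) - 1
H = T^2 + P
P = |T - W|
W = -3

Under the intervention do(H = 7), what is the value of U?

6

do(H=7) replaces the equation H = T^2 + P with the constant H = 7.
T = 4 if W >= 1 else 6  [with W=-3]  = 6
R = -3·W + T - 3  [with W=-3, T=6]  = 12
U = min(R, H) - 1  [with R=12, H=7]  = 6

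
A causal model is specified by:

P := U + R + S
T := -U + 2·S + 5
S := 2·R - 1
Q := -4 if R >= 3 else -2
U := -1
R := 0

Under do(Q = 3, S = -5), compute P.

Setting Q = 3, S = -5 by intervention discards those variables' equations.
P = U + R + S  [with U=-1, R=0, S=-5]  = -6

-6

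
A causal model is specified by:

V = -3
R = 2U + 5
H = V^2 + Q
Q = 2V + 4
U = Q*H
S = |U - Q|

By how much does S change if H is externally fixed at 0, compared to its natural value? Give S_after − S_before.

-10

The intervention breaks the incoming arrows to H: H = V^2 + Q no longer applies, and H = 0.
Q = 2V + 4  [with V=-3]  = -2
U = Q*H  [with Q=-2, H=0]  = 0
S = |U - Q|  [with U=0, Q=-2]  = 2
Without intervention: Q = 2V + 4  [with V=-3]  = -2; H = V^2 + Q  [with V=-3, Q=-2]  = 7; U = Q*H  [with Q=-2, H=7]  = -14; S = |U - Q|  [with U=-14, Q=-2]  = 12.
Change = 2 − 12 = -10.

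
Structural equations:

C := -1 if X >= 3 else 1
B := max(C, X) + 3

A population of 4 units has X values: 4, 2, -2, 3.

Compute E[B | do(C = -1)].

Every unit gets C=-1 under the intervention. B values become 7, 5, 2, 6; E[B|do(C=-1)] = 5.

5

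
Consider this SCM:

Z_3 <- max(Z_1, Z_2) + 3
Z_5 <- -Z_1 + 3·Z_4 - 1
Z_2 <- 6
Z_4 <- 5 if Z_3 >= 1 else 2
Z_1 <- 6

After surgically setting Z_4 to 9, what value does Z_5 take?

20

Intervening sets Z_4 = 9 and removes its equation (Z_4 <- 5 if Z_3 >= 1 else 2).
Z_5 = -Z_1 + 3·Z_4 - 1  [with Z_1=6, Z_4=9]  = 20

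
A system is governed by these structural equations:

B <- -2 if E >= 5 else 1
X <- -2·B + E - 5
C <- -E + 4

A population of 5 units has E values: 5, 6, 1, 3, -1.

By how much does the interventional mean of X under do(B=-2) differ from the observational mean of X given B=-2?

-2.7

do(B=-2) breaks B's dependence on E. With B=-2 fixed, X across the units is 4, 5, 0, 2, -2, mean 1.8.
Observing B=-2 restricts to units where B's equation naturally yields -2: E ∈ {5, 6}. In that subpopulation X = 4, 5, mean 4.5.
Difference = 1.8 − 4.5 = -2.7.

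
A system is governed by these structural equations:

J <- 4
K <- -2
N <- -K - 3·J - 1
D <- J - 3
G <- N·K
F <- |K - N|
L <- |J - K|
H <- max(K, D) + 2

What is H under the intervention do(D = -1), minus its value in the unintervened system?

-2

do(D=-1) replaces the equation D <- J - 3 with the constant D = -1.
H = max(K, D) + 2  [with K=-2, D=-1]  = 1
Without intervention: D = J - 3  [with J=4]  = 1; H = max(K, D) + 2  [with K=-2, D=1]  = 3.
Change = 1 − 3 = -2.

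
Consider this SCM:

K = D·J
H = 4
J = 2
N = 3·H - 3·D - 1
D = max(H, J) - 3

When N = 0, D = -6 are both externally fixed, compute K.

The joint intervention fixes N = 0, D = -6, removing each variable's own equation.
K = D·J  [with D=-6, J=2]  = -12

-12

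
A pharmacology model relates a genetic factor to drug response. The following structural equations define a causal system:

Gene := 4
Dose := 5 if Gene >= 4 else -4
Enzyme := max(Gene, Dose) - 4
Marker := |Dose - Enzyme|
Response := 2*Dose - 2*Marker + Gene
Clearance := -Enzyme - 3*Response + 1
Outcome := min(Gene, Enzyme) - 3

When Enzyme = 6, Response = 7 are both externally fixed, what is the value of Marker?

The joint intervention fixes Enzyme = 6, Response = 7, removing each variable's own equation.
Dose = 5 if Gene >= 4 else -4  [with Gene=4]  = 5
Marker = |Dose - Enzyme|  [with Dose=5, Enzyme=6]  = 1

1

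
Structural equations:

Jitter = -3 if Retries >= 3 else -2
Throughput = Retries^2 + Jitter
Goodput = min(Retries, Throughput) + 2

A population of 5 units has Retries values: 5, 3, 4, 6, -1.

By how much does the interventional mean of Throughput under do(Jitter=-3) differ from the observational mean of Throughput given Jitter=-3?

Every unit gets Jitter=-3 under the intervention. Throughput values become 22, 6, 13, 33, -2; E[Throughput|do(Jitter=-3)] = 14.4.
E[Throughput|Jitter=-3] averages over only the 4 units with Jitter=-3 (Retries = 5, 3, 4, 6): Throughput = 22, 6, 13, 33, mean 18.5.
Difference = 14.4 − 18.5 = -4.1.

-4.1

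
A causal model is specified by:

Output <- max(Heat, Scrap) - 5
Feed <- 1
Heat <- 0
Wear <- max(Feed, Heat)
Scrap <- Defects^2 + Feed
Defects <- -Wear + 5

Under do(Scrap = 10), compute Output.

The intervention breaks the incoming arrows to Scrap: Scrap <- Defects^2 + Feed no longer applies, and Scrap = 10.
Output = max(Heat, Scrap) - 5  [with Heat=0, Scrap=10]  = 5

5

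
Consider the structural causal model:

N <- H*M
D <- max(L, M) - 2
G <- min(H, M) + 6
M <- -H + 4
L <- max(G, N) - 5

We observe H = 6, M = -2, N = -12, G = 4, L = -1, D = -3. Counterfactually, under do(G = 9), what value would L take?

4

Intervening sets G = 9 and removes its equation (G <- min(H, M) + 6).
M = -H + 4  [with H=6]  = -2
N = H*M  [with H=6, M=-2]  = -12
L = max(G, N) - 5  [with G=9, N=-12]  = 4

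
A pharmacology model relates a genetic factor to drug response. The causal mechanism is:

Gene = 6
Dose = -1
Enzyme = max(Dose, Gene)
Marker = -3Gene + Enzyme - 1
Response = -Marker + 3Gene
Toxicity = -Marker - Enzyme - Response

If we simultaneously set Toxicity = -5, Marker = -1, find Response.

19

Setting Toxicity = -5, Marker = -1 by intervention discards those variables' equations.
Response = -Marker + 3Gene  [with Marker=-1, Gene=6]  = 19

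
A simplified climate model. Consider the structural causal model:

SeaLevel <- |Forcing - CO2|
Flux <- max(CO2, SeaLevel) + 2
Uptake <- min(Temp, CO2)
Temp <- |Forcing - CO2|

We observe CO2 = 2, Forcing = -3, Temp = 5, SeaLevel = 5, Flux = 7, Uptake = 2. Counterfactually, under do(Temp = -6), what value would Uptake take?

The intervention breaks the incoming arrows to Temp: Temp <- |Forcing - CO2| no longer applies, and Temp = -6.
Uptake = min(Temp, CO2)  [with Temp=-6, CO2=2]  = -6

-6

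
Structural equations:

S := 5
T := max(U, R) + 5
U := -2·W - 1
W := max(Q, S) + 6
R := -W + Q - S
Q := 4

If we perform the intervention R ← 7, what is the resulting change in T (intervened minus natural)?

19

Under do(R=7), the mechanism R := -W + Q - S is discarded; R is fixed at 7.
W = max(Q, S) + 6  [with Q=4, S=5]  = 11
U = -2·W - 1  [with W=11]  = -23
T = max(U, R) + 5  [with U=-23, R=7]  = 12
Without intervention: W = max(Q, S) + 6  [with Q=4, S=5]  = 11; R = -W + Q - S  [with W=11, Q=4, S=5]  = -12; U = -2·W - 1  [with W=11]  = -23; T = max(U, R) + 5  [with U=-23, R=-12]  = -7.
Change = 12 − (-7) = 19.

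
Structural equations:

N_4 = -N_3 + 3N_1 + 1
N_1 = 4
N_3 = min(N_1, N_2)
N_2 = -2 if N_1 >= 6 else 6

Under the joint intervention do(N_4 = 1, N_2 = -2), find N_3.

-2

Setting N_4 = 1, N_2 = -2 by intervention discards those variables' equations.
N_3 = min(N_1, N_2)  [with N_1=4, N_2=-2]  = -2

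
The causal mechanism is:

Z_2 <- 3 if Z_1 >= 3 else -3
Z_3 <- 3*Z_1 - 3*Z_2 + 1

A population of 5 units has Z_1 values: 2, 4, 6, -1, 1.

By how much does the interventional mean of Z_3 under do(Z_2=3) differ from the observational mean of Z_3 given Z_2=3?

The intervention sets Z_2=3 in all 5 units regardless of Z_1. Recomputing Z_3 per unit gives -2, 4, 10, -11, -5; average -0.8.
Observing Z_2=3 restricts to units where Z_2's equation naturally yields 3: Z_1 ∈ {4, 6}. In that subpopulation Z_3 = 4, 10, mean 7.
Difference = -0.8 − 7 = -7.8.

-7.8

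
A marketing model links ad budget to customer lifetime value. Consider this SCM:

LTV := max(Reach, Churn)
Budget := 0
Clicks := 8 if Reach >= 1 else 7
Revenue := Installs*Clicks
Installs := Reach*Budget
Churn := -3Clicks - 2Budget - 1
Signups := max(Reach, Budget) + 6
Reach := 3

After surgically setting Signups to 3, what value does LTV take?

do(Signups=3) replaces the equation Signups := max(Reach, Budget) + 6 with the constant Signups = 3.
LTV is not downstream of the intervention, so its value is determined by the original equations.
Clicks = 8 if Reach >= 1 else 7  [with Reach=3]  = 8
Churn = -3Clicks - 2Budget - 1  [with Clicks=8, Budget=0]  = -25
LTV = max(Reach, Churn)  [with Reach=3, Churn=-25]  = 3

3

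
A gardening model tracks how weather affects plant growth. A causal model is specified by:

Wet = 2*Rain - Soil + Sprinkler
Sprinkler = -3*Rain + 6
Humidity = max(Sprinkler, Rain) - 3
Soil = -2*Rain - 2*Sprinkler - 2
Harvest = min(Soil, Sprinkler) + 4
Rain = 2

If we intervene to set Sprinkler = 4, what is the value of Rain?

Under do(Sprinkler=4), the mechanism Sprinkler = -3*Rain + 6 is discarded; Sprinkler is fixed at 4.
Rain is not downstream of the intervention, so its value is determined by the original equations.

2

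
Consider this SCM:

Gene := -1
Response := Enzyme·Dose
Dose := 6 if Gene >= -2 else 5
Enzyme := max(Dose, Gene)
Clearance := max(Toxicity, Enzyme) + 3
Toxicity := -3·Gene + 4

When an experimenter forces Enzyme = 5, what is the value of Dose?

Under do(Enzyme=5), the mechanism Enzyme := max(Dose, Gene) is discarded; Enzyme is fixed at 5.
Since Dose is not a descendant of the intervened variable, it is unaffected.
Dose = 6 if Gene >= -2 else 5  [with Gene=-1]  = 6

6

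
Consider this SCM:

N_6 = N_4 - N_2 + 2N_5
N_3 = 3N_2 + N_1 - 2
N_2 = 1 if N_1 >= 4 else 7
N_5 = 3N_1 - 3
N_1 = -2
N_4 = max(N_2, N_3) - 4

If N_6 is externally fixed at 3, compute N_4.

13

do(N_6=3) replaces the equation N_6 = N_4 - N_2 + 2N_5 with the constant N_6 = 3.
No directed path runs from N_6 to N_4, so N_4 keeps its natural value.
N_2 = 1 if N_1 >= 4 else 7  [with N_1=-2]  = 7
N_3 = 3N_2 + N_1 - 2  [with N_2=7, N_1=-2]  = 17
N_4 = max(N_2, N_3) - 4  [with N_2=7, N_3=17]  = 13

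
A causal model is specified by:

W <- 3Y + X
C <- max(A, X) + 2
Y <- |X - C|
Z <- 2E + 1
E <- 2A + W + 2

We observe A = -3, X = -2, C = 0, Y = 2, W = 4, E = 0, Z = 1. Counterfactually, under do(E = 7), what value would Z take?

15

Intervening sets E = 7 and removes its equation (E <- 2A + W + 2).
Z = 2E + 1  [with E=7]  = 15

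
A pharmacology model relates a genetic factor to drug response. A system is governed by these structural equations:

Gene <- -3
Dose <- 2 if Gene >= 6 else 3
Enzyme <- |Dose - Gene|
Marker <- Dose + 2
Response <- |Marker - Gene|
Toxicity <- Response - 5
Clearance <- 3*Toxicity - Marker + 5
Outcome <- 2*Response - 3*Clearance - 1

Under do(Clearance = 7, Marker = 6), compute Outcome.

The joint intervention fixes Clearance = 7, Marker = 6, removing each variable's own equation.
Response = |Marker - Gene|  [with Marker=6, Gene=-3]  = 9
Outcome = 2*Response - 3*Clearance - 1  [with Response=9, Clearance=7]  = -4

-4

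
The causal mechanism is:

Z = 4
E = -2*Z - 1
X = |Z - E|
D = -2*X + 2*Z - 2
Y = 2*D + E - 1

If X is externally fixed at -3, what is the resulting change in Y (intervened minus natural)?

64

do(X=-3) replaces the equation X = |Z - E| with the constant X = -3.
E = -2*Z - 1  [with Z=4]  = -9
D = -2*X + 2*Z - 2  [with X=-3, Z=4]  = 12
Y = 2*D + E - 1  [with D=12, E=-9]  = 14
Without intervention: E = -2*Z - 1  [with Z=4]  = -9; X = |Z - E|  [with Z=4, E=-9]  = 13; D = -2*X + 2*Z - 2  [with X=13, Z=4]  = -20; Y = 2*D + E - 1  [with D=-20, E=-9]  = -50.
Change = 14 − (-50) = 64.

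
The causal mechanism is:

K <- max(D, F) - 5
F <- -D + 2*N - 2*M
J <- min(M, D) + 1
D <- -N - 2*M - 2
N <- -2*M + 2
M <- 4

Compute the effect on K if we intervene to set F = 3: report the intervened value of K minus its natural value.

7

Intervening sets F = 3 and removes its equation (F <- -D + 2*N - 2*M).
N = -2*M + 2  [with M=4]  = -6
D = -N - 2*M - 2  [with N=-6, M=4]  = -4
K = max(D, F) - 5  [with D=-4, F=3]  = -2
Without intervention: N = -2*M + 2  [with M=4]  = -6; D = -N - 2*M - 2  [with N=-6, M=4]  = -4; F = -D + 2*N - 2*M  [with D=-4, N=-6, M=4]  = -16; K = max(D, F) - 5  [with D=-4, F=-16]  = -9.
Change = -2 − (-9) = 7.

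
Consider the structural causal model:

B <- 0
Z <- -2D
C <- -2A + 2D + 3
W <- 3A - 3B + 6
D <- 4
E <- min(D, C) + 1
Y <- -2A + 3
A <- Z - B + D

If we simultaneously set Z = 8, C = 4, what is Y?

Setting Z = 8, C = 4 by intervention discards those variables' equations.
A = Z - B + D  [with Z=8, B=0, D=4]  = 12
Y = -2A + 3  [with A=12]  = -21

-21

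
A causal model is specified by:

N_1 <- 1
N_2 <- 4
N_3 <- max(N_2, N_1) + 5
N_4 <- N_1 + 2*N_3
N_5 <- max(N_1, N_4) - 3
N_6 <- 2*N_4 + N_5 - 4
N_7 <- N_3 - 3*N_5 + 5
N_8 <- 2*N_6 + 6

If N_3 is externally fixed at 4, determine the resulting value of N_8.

The intervention breaks the incoming arrows to N_3: N_3 <- max(N_2, N_1) + 5 no longer applies, and N_3 = 4.
N_4 = N_1 + 2*N_3  [with N_1=1, N_3=4]  = 9
N_5 = max(N_1, N_4) - 3  [with N_1=1, N_4=9]  = 6
N_6 = 2*N_4 + N_5 - 4  [with N_4=9, N_5=6]  = 20
N_8 = 2*N_6 + 6  [with N_6=20]  = 46

46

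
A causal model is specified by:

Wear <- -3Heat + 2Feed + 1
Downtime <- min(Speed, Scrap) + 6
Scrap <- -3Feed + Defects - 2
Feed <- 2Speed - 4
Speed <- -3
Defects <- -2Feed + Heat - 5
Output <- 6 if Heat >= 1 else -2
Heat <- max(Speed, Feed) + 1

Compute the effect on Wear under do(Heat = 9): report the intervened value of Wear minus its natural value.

-33

The intervention breaks the incoming arrows to Heat: Heat <- max(Speed, Feed) + 1 no longer applies, and Heat = 9.
Feed = 2Speed - 4  [with Speed=-3]  = -10
Wear = -3Heat + 2Feed + 1  [with Heat=9, Feed=-10]  = -46
Without intervention: Feed = 2Speed - 4  [with Speed=-3]  = -10; Heat = max(Speed, Feed) + 1  [with Speed=-3, Feed=-10]  = -2; Wear = -3Heat + 2Feed + 1  [with Heat=-2, Feed=-10]  = -13.
Change = -46 − (-13) = -33.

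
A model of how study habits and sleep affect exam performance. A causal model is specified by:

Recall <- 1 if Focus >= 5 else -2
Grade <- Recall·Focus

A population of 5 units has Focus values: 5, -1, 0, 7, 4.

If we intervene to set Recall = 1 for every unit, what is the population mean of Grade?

3

do(Recall=1) breaks Recall's dependence on Focus. With Recall=1 fixed, Grade across the units is 5, -1, 0, 7, 4, mean 3.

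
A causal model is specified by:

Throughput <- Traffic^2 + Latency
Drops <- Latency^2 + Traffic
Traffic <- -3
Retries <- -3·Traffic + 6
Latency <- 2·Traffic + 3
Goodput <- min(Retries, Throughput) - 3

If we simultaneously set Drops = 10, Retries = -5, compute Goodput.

Setting Drops = 10, Retries = -5 by intervention discards those variables' equations.
Latency = 2·Traffic + 3  [with Traffic=-3]  = -3
Throughput = Traffic^2 + Latency  [with Traffic=-3, Latency=-3]  = 6
Goodput = min(Retries, Throughput) - 3  [with Retries=-5, Throughput=6]  = -8

-8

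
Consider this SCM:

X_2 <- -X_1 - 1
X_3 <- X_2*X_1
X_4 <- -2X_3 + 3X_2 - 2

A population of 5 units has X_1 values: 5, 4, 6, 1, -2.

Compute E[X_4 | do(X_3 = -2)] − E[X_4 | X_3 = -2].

do(X_3=-2) breaks X_3's dependence on X_1. With X_3=-2 fixed, X_4 across the units is -16, -13, -19, -4, 5, mean -9.4.
E[X_4|X_3=-2] averages over only the 2 units with X_3=-2 (X_1 = 1, -2): X_4 = -4, 5, mean 0.5.
Difference = -9.4 − 0.5 = -9.9.

-9.9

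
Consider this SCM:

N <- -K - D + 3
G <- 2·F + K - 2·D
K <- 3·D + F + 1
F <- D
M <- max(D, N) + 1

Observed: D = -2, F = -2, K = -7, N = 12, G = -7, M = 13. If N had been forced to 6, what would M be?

7

Under do(N=6), the mechanism N <- -K - D + 3 is discarded; N is fixed at 6.
M = max(D, N) + 1  [with D=-2, N=6]  = 7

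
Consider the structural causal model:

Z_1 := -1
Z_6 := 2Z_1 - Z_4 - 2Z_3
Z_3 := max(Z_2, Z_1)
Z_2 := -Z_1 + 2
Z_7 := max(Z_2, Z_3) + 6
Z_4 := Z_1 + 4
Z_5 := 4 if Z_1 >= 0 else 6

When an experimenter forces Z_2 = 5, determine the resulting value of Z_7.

Under do(Z_2=5), the mechanism Z_2 := -Z_1 + 2 is discarded; Z_2 is fixed at 5.
Z_3 = max(Z_2, Z_1)  [with Z_2=5, Z_1=-1]  = 5
Z_7 = max(Z_2, Z_3) + 6  [with Z_2=5, Z_3=5]  = 11

11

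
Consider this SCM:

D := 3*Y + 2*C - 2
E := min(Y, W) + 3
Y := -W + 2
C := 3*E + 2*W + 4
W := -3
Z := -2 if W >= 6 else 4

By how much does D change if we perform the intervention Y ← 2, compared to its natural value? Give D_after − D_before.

Under do(Y=2), the mechanism Y := -W + 2 is discarded; Y is fixed at 2.
E = min(Y, W) + 3  [with Y=2, W=-3]  = 0
C = 3*E + 2*W + 4  [with E=0, W=-3]  = -2
D = 3*Y + 2*C - 2  [with Y=2, C=-2]  = 0
Without intervention: Y = -W + 2  [with W=-3]  = 5; E = min(Y, W) + 3  [with Y=5, W=-3]  = 0; C = 3*E + 2*W + 4  [with E=0, W=-3]  = -2; D = 3*Y + 2*C - 2  [with Y=5, C=-2]  = 9.
Change = 0 − 9 = -9.

-9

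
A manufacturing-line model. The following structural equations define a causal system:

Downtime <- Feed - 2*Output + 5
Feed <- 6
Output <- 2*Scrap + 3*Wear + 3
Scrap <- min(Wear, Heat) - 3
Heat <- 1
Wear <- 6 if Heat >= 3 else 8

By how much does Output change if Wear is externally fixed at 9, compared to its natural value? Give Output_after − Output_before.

3

do(Wear=9) replaces the equation Wear <- 6 if Heat >= 3 else 8 with the constant Wear = 9.
Scrap = min(Wear, Heat) - 3  [with Wear=9, Heat=1]  = -2
Output = 2*Scrap + 3*Wear + 3  [with Scrap=-2, Wear=9]  = 26
Without intervention: Wear = 6 if Heat >= 3 else 8  [with Heat=1]  = 8; Scrap = min(Wear, Heat) - 3  [with Wear=8, Heat=1]  = -2; Output = 2*Scrap + 3*Wear + 3  [with Scrap=-2, Wear=8]  = 23.
Change = 26 − 23 = 3.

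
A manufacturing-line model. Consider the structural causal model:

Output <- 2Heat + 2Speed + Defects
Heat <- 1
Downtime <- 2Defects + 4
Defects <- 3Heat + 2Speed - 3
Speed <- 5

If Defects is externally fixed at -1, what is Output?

11

The intervention breaks the incoming arrows to Defects: Defects <- 3Heat + 2Speed - 3 no longer applies, and Defects = -1.
Output = 2Heat + 2Speed + Defects  [with Heat=1, Speed=5, Defects=-1]  = 11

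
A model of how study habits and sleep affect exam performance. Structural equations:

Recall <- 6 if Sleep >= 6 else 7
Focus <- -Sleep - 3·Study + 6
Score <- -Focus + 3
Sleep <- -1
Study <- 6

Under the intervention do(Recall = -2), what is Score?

The intervention breaks the incoming arrows to Recall: Recall <- 6 if Sleep >= 6 else 7 no longer applies, and Recall = -2.
Since Score is not a descendant of the intervened variable, it is unaffected.
Focus = -Sleep - 3·Study + 6  [with Sleep=-1, Study=6]  = -11
Score = -Focus + 3  [with Focus=-11]  = 14

14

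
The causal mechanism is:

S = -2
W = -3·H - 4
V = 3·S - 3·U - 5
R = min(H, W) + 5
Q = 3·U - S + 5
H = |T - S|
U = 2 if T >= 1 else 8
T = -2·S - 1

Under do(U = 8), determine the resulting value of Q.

31

do(U=8) replaces the equation U = 2 if T >= 1 else 8 with the constant U = 8.
Q = 3·U - S + 5  [with U=8, S=-2]  = 31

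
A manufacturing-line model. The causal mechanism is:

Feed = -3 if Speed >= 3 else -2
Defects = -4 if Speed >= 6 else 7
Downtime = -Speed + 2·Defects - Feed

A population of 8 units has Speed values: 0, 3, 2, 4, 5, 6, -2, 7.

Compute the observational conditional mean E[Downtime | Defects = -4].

-11.5

Observing Defects=-4 restricts to units where Defects's equation naturally yields -4: Speed ∈ {6, 7}. In that subpopulation Downtime = -11, -12, mean -11.5.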